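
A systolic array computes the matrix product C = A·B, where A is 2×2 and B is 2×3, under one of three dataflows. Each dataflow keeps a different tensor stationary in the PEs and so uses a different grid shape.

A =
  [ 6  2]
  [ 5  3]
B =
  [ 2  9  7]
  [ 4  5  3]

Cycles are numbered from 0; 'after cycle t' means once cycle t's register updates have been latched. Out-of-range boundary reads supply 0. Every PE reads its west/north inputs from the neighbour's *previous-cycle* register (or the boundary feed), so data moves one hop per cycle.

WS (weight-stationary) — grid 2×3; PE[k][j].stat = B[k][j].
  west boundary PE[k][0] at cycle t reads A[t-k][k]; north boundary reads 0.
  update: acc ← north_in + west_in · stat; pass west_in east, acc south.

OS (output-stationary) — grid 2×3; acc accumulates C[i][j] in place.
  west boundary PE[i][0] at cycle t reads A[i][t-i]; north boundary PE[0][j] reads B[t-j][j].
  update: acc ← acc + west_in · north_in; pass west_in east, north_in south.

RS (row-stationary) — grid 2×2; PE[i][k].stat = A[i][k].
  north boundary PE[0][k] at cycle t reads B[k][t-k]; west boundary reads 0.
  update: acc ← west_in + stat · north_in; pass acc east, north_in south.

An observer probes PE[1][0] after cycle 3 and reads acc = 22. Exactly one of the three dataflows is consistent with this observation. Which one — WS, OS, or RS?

Under WS (2×3), PE[1][0]:
  @0  [1,0]  acc 0  |  →0  ↓0
  @1  [1,0]  acc 20  |  →2  ↓20
  @2  [1,0]  acc 22  |  →3  ↓22
  @3  [1,0]  acc 0  |  →0  ↓0
Under OS (2×3), PE[1][0]:
  @0  [1,0]  acc 0  |  →0  ↓0
  @1  [1,0]  acc 10  |  →5  ↓2
  @2  [1,0]  acc 22  |  →3  ↓4
  @3  [1,0]  acc 22  |  →0  ↓0
Under RS (2×2), PE[1][0]:
  @0  [1,0]  acc 0  |  →0  ↓0
  @1  [1,0]  acc 10  |  →10  ↓2
  @2  [1,0]  acc 45  |  →45  ↓9
  @3  [1,0]  acc 35  |  →35  ↓7

dataflow = OS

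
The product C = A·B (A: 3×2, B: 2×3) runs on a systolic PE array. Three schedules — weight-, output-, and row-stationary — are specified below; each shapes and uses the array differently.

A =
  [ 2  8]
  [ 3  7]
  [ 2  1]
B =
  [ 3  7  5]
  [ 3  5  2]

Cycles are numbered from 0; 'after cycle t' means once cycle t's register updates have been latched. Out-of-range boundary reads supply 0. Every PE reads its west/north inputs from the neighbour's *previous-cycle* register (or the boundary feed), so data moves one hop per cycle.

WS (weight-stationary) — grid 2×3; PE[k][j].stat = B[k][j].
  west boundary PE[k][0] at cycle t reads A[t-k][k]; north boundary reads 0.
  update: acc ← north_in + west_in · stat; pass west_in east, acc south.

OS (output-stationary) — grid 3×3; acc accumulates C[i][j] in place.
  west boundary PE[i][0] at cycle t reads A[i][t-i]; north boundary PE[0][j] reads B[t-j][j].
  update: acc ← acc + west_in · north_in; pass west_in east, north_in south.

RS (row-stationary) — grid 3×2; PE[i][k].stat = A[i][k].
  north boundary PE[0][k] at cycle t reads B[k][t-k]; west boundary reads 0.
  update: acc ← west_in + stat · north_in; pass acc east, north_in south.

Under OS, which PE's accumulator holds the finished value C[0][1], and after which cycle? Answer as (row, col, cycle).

(row, col, cycle) = (0, 1, 2)

Under OS, C[0][1] lands at PE[0][1]:
  t=0 PE[0][1]: acc=0 h=0 v=0
  t=1 PE[0][1]: acc=14 h=2 v=7
  t=2 PE[0][1]: acc=54 h=8 v=5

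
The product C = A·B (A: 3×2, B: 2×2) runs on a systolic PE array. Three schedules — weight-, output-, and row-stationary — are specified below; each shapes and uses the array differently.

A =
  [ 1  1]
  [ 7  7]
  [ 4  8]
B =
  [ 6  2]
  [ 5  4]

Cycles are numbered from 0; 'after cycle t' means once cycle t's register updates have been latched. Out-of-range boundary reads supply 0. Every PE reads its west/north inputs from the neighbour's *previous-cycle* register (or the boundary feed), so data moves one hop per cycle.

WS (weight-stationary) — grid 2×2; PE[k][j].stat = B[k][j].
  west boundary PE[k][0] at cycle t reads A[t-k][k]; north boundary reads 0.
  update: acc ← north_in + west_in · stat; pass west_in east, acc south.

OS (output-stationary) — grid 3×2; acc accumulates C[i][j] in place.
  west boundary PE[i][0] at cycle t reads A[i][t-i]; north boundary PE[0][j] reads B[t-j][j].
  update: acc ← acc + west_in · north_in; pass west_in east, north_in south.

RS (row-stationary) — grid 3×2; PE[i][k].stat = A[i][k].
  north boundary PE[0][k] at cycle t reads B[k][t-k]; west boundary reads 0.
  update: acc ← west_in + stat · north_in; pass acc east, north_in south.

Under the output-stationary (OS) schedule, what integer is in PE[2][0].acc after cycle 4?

Tracing OS — 3×2 array, target PE[2][0]:
  step 0 · PE1,0: acc=0; fwd→0 fwd↓0
  step 0 · PE2,0: acc=0; fwd→0 fwd↓0
  step 1 · PE1,0: acc=42; fwd→7 fwd↓6
  step 1 · PE2,0: acc=0; fwd→0 fwd↓0
  step 2 · PE1,0: acc=77; fwd→7 fwd↓5
  step 2 · PE2,0: acc=24; fwd→4 fwd↓6
  step 3 · PE1,0: acc=77; fwd→0 fwd↓0
  step 3 · PE2,0: acc=64; fwd→8 fwd↓5
  step 4 · PE1,0: acc=77; fwd→0 fwd↓0
  step 4 · PE2,0: acc=64; fwd→0 fwd↓0

PE[2][0].acc = 64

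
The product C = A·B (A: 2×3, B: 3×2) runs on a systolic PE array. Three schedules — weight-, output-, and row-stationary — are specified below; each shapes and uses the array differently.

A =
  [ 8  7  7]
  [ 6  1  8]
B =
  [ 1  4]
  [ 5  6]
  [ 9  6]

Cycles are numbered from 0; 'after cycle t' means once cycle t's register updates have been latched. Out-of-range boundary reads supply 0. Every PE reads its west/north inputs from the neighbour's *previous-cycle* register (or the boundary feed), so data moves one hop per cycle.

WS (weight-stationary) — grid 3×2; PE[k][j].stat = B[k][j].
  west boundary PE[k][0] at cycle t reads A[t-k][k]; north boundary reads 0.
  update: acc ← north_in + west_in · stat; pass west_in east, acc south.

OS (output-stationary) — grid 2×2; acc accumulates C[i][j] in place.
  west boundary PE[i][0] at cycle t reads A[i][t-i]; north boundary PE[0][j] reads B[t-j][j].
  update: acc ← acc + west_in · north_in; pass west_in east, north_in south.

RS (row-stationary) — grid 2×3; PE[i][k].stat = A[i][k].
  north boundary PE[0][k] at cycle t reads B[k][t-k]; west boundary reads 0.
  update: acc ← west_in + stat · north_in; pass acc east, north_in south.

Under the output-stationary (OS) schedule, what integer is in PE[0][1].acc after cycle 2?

PE[0][1].acc = 74

Tracing OS — 2×2 array, target PE[0][1]:
  0: (0,0).acc=8  regs=<8,1>
  0: (0,1).acc=0  regs=<0,0>
  1: (0,0).acc=43  regs=<7,5>
  1: (0,1).acc=32  regs=<8,4>
  2: (0,0).acc=106  regs=<7,9>
  2: (0,1).acc=74  regs=<7,6>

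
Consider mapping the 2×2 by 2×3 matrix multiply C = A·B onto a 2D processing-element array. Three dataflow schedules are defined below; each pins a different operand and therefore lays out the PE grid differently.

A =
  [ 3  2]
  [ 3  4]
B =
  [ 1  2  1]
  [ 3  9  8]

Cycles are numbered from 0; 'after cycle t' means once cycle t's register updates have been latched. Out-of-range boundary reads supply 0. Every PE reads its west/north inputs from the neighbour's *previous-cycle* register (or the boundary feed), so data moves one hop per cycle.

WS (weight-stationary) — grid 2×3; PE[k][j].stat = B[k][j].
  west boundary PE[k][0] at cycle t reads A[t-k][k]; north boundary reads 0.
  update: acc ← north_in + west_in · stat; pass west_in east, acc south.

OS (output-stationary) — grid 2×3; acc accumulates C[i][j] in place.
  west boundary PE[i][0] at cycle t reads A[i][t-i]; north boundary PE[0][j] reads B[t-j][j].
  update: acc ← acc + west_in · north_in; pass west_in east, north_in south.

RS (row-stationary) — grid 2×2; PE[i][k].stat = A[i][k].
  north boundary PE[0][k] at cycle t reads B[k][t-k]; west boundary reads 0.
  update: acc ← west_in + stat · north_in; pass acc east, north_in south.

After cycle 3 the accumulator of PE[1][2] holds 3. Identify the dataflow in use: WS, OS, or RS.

dataflow = OS

WS (2×3 grid), PE[1][2]:
  c0 r1c2: 0 / 0 / 0
  c1 r1c2: 0 / 0 / 0
  c2 r1c2: 0 / 0 / 0
  c3 r1c2: 19 / 2 / 19
OS (2×3 grid), PE[1][2]:
  c0 r1c2: 0 / 0 / 0
  c1 r1c2: 0 / 0 / 0
  c2 r1c2: 0 / 0 / 0
  c3 r1c2: 3 / 3 / 1
RS (2×2): PE[1][2] does not exist.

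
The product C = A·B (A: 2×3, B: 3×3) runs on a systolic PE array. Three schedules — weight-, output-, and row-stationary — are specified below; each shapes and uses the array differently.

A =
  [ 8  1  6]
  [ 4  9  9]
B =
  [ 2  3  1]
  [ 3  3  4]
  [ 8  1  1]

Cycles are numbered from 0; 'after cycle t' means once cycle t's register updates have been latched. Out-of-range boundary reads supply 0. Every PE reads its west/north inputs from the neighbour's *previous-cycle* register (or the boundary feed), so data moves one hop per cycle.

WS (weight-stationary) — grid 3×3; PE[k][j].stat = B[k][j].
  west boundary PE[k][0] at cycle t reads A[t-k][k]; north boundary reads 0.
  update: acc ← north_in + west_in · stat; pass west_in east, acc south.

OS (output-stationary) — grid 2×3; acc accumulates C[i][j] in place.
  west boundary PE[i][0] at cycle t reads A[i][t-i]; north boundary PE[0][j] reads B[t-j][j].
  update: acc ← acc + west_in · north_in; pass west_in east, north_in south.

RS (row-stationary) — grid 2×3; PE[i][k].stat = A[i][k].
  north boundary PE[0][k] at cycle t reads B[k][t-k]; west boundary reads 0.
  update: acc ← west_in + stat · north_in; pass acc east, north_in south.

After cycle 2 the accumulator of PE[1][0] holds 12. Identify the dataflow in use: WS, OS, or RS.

WS [3×3] PE[1][0] across cycles:
  c0 r1c0: 0 / 0 / 0
  c1 r1c0: 19 / 1 / 19
  c2 r1c0: 35 / 9 / 35
OS [2×3] PE[1][0] across cycles:
  c0 r1c0: 0 / 0 / 0
  c1 r1c0: 8 / 4 / 2
  c2 r1c0: 35 / 9 / 3
RS [2×3] PE[1][0] across cycles:
  c0 r1c0: 0 / 0 / 0
  c1 r1c0: 8 / 8 / 2
  c2 r1c0: 12 / 12 / 3

dataflow = RS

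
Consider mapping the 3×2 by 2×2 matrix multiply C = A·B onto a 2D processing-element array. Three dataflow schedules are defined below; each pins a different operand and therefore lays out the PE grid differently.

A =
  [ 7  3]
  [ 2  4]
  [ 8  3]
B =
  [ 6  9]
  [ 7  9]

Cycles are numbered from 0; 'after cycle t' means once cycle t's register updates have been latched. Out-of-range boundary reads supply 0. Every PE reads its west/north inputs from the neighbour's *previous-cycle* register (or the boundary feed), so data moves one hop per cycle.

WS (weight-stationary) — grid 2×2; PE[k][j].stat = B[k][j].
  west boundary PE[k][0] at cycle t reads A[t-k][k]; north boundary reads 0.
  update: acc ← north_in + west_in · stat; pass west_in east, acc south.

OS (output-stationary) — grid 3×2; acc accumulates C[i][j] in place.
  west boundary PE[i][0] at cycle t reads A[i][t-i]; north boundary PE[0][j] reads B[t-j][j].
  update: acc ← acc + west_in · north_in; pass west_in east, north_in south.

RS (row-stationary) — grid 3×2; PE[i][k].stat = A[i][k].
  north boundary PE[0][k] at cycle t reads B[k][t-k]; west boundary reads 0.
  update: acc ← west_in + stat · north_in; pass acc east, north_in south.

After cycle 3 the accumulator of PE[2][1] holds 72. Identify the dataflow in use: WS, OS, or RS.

WS (2×2): PE[2][1] does not exist.
— OS: 3×2; PE[2][1] trace:
  cycle 0: PE[2][1] → acc 0, east 0, south 0
  cycle 1: PE[2][1] → acc 0, east 0, south 0
  cycle 2: PE[2][1] → acc 0, east 0, south 0
  cycle 3: PE[2][1] → acc 72, east 8, south 9
— RS: 3×2; PE[2][1] trace:
  cycle 0: PE[2][1] → acc 0, east 0, south 0
  cycle 1: PE[2][1] → acc 0, east 0, south 0
  cycle 2: PE[2][1] → acc 0, east 0, south 0
  cycle 3: PE[2][1] → acc 69, east 69, south 7

dataflow = OS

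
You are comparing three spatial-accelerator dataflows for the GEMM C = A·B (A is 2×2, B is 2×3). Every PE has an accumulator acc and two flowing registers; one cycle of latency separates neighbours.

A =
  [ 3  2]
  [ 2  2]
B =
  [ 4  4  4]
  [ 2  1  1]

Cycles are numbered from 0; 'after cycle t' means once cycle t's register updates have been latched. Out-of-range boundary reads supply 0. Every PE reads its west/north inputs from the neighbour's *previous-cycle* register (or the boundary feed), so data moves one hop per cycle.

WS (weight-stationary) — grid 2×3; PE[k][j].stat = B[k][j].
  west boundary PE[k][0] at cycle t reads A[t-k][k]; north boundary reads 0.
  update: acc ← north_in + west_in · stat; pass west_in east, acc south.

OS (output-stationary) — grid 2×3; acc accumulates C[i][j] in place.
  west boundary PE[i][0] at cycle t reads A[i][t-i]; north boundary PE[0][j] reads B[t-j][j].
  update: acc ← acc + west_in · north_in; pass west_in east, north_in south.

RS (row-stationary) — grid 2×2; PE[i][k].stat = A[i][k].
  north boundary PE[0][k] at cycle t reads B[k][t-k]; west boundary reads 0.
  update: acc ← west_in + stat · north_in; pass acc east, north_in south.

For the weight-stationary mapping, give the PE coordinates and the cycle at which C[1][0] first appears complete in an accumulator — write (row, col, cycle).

(row, col, cycle) = (1, 0, 2)

WS: C[1][0] accumulates in PE[1][0]:
  [0] (1,0) acc=0 (h:0 v:0)
  [1] (1,0) acc=16 (h:2 v:16)
  [2] (1,0) acc=12 (h:2 v:12)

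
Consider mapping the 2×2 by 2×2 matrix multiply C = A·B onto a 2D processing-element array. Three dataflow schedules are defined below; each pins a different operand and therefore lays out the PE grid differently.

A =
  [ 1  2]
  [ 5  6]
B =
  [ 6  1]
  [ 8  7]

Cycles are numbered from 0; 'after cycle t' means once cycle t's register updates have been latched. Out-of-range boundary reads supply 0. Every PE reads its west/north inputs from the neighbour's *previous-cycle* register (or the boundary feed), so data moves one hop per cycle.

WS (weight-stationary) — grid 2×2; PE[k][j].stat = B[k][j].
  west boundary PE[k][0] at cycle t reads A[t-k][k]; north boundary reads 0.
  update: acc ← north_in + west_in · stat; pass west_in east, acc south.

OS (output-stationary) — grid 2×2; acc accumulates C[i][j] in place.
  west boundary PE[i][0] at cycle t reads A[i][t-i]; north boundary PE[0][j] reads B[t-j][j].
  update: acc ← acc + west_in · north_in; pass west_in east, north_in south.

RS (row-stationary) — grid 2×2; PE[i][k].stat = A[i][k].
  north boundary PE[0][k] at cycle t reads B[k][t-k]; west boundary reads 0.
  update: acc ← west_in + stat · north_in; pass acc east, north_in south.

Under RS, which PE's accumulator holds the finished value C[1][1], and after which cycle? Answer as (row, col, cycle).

RS: C[1][1] accumulates in PE[1][1]:
  [0] (1,1) acc=0 (h:0 v:0)
  [1] (1,1) acc=0 (h:0 v:0)
  [2] (1,1) acc=78 (h:78 v:8)
  [3] (1,1) acc=47 (h:47 v:7)

(row, col, cycle) = (1, 1, 3)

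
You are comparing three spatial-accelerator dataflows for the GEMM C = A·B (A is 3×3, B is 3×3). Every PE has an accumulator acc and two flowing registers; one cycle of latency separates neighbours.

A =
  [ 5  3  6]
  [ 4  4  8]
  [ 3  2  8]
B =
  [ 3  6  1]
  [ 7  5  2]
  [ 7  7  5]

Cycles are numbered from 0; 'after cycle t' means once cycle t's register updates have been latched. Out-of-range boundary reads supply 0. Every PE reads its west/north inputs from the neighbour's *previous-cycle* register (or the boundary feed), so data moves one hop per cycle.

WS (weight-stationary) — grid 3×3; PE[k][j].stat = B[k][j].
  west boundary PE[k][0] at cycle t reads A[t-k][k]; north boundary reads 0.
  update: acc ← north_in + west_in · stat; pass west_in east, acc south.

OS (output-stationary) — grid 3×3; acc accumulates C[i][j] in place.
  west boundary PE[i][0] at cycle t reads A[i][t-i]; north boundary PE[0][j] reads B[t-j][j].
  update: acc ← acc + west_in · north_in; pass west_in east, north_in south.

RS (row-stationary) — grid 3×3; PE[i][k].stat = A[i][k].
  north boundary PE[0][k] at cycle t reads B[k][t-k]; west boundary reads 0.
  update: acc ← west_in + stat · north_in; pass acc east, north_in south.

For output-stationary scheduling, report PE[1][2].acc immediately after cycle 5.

PE[1][2].acc = 52

OS 3×3: PE[1][2] cycle-by-cycle (with neighbour feeds):
  after 0 — PE[0][2] acc=0, pass-E 0, pass-S 0
  after 0 — PE[1][1] acc=0, pass-E 0, pass-S 0
  after 0 — PE[1][2] acc=0, pass-E 0, pass-S 0
  after 1 — PE[0][2] acc=0, pass-E 0, pass-S 0
  after 1 — PE[1][1] acc=0, pass-E 0, pass-S 0
  after 1 — PE[1][2] acc=0, pass-E 0, pass-S 0
  after 2 — PE[0][2] acc=5, pass-E 5, pass-S 1
  after 2 — PE[1][1] acc=24, pass-E 4, pass-S 6
  after 2 — PE[1][2] acc=0, pass-E 0, pass-S 0
  after 3 — PE[0][2] acc=11, pass-E 3, pass-S 2
  after 3 — PE[1][1] acc=44, pass-E 4, pass-S 5
  after 3 — PE[1][2] acc=4, pass-E 4, pass-S 1
  after 4 — PE[0][2] acc=41, pass-E 6, pass-S 5
  after 4 — PE[1][1] acc=100, pass-E 8, pass-S 7
  after 4 — PE[1][2] acc=12, pass-E 4, pass-S 2
  after 5 — PE[0][2] acc=41, pass-E 0, pass-S 0
  after 5 — PE[1][1] acc=100, pass-E 0, pass-S 0
  after 5 — PE[1][2] acc=52, pass-E 8, pass-S 5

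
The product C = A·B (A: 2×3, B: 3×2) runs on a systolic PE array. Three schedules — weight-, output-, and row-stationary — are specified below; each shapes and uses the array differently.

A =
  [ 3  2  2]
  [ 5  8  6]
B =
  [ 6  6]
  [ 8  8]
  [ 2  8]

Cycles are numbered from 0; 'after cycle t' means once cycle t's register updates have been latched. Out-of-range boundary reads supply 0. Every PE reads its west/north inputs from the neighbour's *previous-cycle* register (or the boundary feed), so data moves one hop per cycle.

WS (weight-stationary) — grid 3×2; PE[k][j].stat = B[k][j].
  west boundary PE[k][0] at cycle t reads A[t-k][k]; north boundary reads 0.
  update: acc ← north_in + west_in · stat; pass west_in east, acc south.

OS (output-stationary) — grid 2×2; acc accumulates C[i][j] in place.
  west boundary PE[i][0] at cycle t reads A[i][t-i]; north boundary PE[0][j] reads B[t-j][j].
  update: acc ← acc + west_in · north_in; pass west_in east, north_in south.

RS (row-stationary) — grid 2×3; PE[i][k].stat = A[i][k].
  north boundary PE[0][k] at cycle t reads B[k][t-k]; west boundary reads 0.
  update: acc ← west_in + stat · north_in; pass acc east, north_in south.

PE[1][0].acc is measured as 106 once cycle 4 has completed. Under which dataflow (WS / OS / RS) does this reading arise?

WS (3×2 grid), PE[1][0]:
  0: (1,0).acc=0  regs=<0,0>
  1: (1,0).acc=34  regs=<2,34>
  2: (1,0).acc=94  regs=<8,94>
  3: (1,0).acc=0  regs=<0,0>
  4: (1,0).acc=0  regs=<0,0>
OS (2×2 grid), PE[1][0]:
  0: (1,0).acc=0  regs=<0,0>
  1: (1,0).acc=30  regs=<5,6>
  2: (1,0).acc=94  regs=<8,8>
  3: (1,0).acc=106  regs=<6,2>
  4: (1,0).acc=106  regs=<0,0>
RS (2×3 grid), PE[1][0]:
  0: (1,0).acc=0  regs=<0,0>
  1: (1,0).acc=30  regs=<30,6>
  2: (1,0).acc=30  regs=<30,6>
  3: (1,0).acc=0  regs=<0,0>
  4: (1,0).acc=0  regs=<0,0>

dataflow = OS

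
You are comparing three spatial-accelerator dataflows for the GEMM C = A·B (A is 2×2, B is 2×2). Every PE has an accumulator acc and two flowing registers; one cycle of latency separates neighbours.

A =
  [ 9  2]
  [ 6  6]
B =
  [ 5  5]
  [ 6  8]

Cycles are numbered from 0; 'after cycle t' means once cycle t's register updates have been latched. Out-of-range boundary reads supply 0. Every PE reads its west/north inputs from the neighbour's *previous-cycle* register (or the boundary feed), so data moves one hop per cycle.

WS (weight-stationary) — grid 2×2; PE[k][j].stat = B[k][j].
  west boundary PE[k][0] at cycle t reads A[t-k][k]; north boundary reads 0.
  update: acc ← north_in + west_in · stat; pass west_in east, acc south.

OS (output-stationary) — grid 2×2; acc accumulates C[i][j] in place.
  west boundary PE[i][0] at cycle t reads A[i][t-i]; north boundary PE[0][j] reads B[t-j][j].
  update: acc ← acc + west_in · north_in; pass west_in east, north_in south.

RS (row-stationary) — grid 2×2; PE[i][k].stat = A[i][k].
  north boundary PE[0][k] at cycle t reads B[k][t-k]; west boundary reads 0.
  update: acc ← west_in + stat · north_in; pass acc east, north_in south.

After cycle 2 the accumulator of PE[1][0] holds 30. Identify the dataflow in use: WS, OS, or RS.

Under WS (2×2), PE[1][0]:
  [0] (1,0) acc=0 (h:0 v:0)
  [1] (1,0) acc=57 (h:2 v:57)
  [2] (1,0) acc=66 (h:6 v:66)
Under OS (2×2), PE[1][0]:
  [0] (1,0) acc=0 (h:0 v:0)
  [1] (1,0) acc=30 (h:6 v:5)
  [2] (1,0) acc=66 (h:6 v:6)
Under RS (2×2), PE[1][0]:
  [0] (1,0) acc=0 (h:0 v:0)
  [1] (1,0) acc=30 (h:30 v:5)
  [2] (1,0) acc=30 (h:30 v:5)

dataflow = RS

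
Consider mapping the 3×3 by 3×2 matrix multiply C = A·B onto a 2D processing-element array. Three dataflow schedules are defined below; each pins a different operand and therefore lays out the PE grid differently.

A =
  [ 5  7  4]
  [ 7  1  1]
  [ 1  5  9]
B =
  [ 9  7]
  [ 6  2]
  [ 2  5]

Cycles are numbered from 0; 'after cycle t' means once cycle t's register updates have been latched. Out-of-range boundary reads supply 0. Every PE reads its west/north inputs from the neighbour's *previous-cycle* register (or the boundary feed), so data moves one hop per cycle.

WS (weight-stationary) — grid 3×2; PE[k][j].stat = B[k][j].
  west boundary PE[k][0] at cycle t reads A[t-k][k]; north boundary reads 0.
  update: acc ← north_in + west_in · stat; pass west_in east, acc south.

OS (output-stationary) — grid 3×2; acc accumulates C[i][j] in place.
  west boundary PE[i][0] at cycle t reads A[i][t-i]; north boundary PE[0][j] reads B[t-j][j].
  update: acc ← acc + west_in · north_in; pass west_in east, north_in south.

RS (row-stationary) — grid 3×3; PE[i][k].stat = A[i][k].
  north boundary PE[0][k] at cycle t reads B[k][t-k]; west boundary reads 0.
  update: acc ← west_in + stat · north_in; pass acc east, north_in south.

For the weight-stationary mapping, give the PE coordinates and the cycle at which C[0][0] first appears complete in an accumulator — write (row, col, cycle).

(row, col, cycle) = (2, 0, 2)

Under WS, C[0][0] lands at PE[2][0]:
  after 0 — PE[2][0] acc=0, pass-E 0, pass-S 0
  after 1 — PE[2][0] acc=0, pass-E 0, pass-S 0
  after 2 — PE[2][0] acc=95, pass-E 4, pass-S 95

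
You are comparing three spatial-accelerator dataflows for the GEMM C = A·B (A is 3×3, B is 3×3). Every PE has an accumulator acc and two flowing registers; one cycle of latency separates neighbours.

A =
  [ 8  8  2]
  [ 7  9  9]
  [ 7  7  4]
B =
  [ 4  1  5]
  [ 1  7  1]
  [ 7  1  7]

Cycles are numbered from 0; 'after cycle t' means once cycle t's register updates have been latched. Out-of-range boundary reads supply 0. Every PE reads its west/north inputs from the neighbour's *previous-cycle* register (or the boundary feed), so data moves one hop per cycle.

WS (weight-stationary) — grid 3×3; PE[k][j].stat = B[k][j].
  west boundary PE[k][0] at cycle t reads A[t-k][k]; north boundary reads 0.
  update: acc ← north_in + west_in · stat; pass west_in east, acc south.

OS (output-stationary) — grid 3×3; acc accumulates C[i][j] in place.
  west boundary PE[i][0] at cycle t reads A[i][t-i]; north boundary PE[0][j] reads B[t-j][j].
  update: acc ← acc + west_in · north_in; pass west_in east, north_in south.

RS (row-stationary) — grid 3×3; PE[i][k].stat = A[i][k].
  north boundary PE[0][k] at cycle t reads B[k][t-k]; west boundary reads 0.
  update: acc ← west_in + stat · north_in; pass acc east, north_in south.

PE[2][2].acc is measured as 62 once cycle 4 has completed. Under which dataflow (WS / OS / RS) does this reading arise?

WS (3×3 grid), PE[2][2]:
  c0 r2c2: 0 / 0 / 0
  c1 r2c2: 0 / 0 / 0
  c2 r2c2: 0 / 0 / 0
  c3 r2c2: 0 / 0 / 0
  c4 r2c2: 62 / 2 / 62
OS (3×3 grid), PE[2][2]:
  c0 r2c2: 0 / 0 / 0
  c1 r2c2: 0 / 0 / 0
  c2 r2c2: 0 / 0 / 0
  c3 r2c2: 0 / 0 / 0
  c4 r2c2: 35 / 7 / 5
RS (3×3 grid), PE[2][2]:
  c0 r2c2: 0 / 0 / 0
  c1 r2c2: 0 / 0 / 0
  c2 r2c2: 0 / 0 / 0
  c3 r2c2: 0 / 0 / 0
  c4 r2c2: 63 / 63 / 7

dataflow = WS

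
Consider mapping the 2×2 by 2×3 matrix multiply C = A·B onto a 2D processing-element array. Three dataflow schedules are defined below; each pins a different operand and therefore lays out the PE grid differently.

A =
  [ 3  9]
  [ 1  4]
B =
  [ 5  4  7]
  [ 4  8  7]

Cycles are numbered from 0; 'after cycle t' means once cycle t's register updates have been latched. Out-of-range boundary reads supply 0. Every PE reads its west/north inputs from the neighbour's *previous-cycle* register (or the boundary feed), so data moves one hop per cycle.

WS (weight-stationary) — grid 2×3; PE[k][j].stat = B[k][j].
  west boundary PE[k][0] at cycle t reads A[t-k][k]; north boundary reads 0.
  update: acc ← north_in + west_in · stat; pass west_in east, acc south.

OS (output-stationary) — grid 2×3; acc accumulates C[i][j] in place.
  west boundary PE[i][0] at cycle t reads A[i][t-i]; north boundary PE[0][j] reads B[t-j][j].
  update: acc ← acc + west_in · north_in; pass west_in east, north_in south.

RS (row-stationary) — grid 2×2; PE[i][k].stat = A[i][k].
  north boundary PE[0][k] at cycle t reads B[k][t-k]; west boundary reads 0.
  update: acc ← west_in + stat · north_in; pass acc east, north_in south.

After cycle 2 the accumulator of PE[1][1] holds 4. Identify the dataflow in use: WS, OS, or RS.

WS [2×3] PE[1][1] across cycles:
  step 0 · PE1,1: acc=0; fwd→0 fwd↓0
  step 1 · PE1,1: acc=0; fwd→0 fwd↓0
  step 2 · PE1,1: acc=84; fwd→9 fwd↓84
OS [2×3] PE[1][1] across cycles:
  step 0 · PE1,1: acc=0; fwd→0 fwd↓0
  step 1 · PE1,1: acc=0; fwd→0 fwd↓0
  step 2 · PE1,1: acc=4; fwd→1 fwd↓4
RS [2×2] PE[1][1] across cycles:
  step 0 · PE1,1: acc=0; fwd→0 fwd↓0
  step 1 · PE1,1: acc=0; fwd→0 fwd↓0
  step 2 · PE1,1: acc=21; fwd→21 fwd↓4

dataflow = OS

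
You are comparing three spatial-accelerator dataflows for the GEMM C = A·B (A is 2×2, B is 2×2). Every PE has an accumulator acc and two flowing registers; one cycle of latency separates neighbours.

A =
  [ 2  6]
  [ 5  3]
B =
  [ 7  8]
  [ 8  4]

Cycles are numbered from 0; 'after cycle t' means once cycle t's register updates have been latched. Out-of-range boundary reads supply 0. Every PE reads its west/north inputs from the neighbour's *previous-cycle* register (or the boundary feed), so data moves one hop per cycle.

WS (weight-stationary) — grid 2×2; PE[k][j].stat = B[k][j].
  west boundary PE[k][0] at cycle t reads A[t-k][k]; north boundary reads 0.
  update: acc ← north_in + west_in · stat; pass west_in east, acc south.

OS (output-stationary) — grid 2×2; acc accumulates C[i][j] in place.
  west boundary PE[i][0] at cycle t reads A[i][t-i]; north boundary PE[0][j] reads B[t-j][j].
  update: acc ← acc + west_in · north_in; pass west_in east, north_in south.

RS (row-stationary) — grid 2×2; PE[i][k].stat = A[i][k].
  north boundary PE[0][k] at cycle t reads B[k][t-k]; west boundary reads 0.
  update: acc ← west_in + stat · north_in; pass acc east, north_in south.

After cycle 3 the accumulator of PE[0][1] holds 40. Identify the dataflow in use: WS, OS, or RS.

dataflow = OS

WS [2×2] PE[0][1] across cycles:
  c0 r0c1: 0 / 0 / 0
  c1 r0c1: 16 / 2 / 16
  c2 r0c1: 40 / 5 / 40
  c3 r0c1: 0 / 0 / 0
OS [2×2] PE[0][1] across cycles:
  c0 r0c1: 0 / 0 / 0
  c1 r0c1: 16 / 2 / 8
  c2 r0c1: 40 / 6 / 4
  c3 r0c1: 40 / 0 / 0
RS [2×2] PE[0][1] across cycles:
  c0 r0c1: 0 / 0 / 0
  c1 r0c1: 62 / 62 / 8
  c2 r0c1: 40 / 40 / 4
  c3 r0c1: 0 / 0 / 0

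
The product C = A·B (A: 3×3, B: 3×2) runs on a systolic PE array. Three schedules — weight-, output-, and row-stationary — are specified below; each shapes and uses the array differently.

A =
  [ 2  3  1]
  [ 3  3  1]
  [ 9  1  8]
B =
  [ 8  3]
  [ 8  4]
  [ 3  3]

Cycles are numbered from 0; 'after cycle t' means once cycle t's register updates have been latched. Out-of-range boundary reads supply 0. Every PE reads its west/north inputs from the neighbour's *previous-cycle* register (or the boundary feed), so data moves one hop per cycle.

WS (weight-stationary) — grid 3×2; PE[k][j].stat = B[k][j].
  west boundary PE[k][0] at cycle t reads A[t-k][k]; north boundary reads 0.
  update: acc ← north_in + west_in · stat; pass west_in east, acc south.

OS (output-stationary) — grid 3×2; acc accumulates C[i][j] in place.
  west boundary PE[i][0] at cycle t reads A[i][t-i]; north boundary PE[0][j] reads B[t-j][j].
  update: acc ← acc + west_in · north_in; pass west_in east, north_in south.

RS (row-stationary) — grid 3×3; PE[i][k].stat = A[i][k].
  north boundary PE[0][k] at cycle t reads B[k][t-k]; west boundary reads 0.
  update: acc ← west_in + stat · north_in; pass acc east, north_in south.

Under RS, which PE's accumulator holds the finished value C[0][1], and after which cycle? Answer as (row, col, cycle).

(row, col, cycle) = (0, 2, 3)

Under RS, C[0][1] lands at PE[0][2]:
  [0] (0,2) acc=0 (h:0 v:0)
  [1] (0,2) acc=0 (h:0 v:0)
  [2] (0,2) acc=43 (h:43 v:3)
  [3] (0,2) acc=21 (h:21 v:3)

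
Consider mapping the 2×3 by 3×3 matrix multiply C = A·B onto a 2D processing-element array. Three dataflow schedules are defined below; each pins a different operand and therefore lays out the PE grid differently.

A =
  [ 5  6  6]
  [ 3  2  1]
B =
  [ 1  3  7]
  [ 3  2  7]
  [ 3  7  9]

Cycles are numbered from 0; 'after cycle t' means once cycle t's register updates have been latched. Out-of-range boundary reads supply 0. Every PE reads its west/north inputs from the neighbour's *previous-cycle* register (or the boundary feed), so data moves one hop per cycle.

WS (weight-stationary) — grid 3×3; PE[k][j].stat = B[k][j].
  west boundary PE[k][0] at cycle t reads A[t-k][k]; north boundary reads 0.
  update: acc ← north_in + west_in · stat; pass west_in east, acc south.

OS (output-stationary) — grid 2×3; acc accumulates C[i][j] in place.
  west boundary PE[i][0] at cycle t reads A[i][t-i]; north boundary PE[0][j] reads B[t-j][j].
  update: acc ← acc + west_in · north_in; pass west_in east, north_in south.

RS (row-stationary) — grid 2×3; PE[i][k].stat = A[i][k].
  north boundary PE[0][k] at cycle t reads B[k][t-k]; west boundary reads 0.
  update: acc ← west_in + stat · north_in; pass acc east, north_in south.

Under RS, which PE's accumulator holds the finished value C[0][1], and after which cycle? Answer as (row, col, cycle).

(row, col, cycle) = (0, 2, 3)

RS — PE[0][2] is where C[0][1] collects:
  cycle 0: PE[0][2] → acc 0, east 0, south 0
  cycle 1: PE[0][2] → acc 0, east 0, south 0
  cycle 2: PE[0][2] → acc 41, east 41, south 3
  cycle 3: PE[0][2] → acc 69, east 69, south 7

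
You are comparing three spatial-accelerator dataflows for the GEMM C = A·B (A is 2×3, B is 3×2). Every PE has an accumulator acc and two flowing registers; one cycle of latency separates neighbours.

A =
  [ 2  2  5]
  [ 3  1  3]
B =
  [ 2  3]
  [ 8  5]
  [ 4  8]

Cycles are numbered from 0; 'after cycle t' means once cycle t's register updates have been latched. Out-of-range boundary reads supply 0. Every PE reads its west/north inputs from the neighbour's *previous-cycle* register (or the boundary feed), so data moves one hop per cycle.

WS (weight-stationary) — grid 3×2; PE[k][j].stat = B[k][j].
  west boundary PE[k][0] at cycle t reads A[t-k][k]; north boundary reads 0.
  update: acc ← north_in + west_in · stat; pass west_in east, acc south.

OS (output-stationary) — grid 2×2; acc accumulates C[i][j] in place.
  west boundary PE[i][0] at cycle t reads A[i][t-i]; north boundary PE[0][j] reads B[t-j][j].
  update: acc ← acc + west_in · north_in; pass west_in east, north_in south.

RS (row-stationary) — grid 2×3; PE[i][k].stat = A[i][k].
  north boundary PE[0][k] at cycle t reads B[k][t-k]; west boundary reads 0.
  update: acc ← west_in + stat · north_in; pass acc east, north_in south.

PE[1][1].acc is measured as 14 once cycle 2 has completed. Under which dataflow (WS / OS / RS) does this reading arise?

— WS: 3×2; PE[1][1] trace:
  after 0 — PE[1][1] acc=0, pass-E 0, pass-S 0
  after 1 — PE[1][1] acc=0, pass-E 0, pass-S 0
  after 2 — PE[1][1] acc=16, pass-E 2, pass-S 16
— OS: 2×2; PE[1][1] trace:
  after 0 — PE[1][1] acc=0, pass-E 0, pass-S 0
  after 1 — PE[1][1] acc=0, pass-E 0, pass-S 0
  after 2 — PE[1][1] acc=9, pass-E 3, pass-S 3
— RS: 2×3; PE[1][1] trace:
  after 0 — PE[1][1] acc=0, pass-E 0, pass-S 0
  after 1 — PE[1][1] acc=0, pass-E 0, pass-S 0
  after 2 — PE[1][1] acc=14, pass-E 14, pass-S 8

dataflow = RS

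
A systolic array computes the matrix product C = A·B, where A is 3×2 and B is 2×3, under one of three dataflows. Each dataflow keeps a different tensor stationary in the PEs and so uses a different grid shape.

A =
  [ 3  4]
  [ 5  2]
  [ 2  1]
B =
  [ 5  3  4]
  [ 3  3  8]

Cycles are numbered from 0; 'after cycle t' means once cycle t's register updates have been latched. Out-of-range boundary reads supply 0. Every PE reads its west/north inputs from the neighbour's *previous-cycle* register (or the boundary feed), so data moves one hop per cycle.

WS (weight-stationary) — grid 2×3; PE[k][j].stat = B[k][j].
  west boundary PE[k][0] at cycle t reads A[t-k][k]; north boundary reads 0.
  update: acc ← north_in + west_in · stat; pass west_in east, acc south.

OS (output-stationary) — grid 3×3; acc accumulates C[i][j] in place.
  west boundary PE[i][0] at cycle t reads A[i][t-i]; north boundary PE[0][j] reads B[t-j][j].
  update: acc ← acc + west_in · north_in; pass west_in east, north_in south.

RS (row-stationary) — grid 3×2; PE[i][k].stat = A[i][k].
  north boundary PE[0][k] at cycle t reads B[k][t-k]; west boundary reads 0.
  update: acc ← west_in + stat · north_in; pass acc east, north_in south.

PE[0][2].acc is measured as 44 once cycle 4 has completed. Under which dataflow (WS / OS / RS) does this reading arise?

dataflow = OS

Under WS (2×3), PE[0][2]:
  cycle 0: PE[0][2] → acc 0, east 0, south 0
  cycle 1: PE[0][2] → acc 0, east 0, south 0
  cycle 2: PE[0][2] → acc 12, east 3, south 12
  cycle 3: PE[0][2] → acc 20, east 5, south 20
  cycle 4: PE[0][2] → acc 8, east 2, south 8
Under OS (3×3), PE[0][2]:
  cycle 0: PE[0][2] → acc 0, east 0, south 0
  cycle 1: PE[0][2] → acc 0, east 0, south 0
  cycle 2: PE[0][2] → acc 12, east 3, south 4
  cycle 3: PE[0][2] → acc 44, east 4, south 8
  cycle 4: PE[0][2] → acc 44, east 0, south 0
RS: PE[0][2] is outside its 3×2 grid.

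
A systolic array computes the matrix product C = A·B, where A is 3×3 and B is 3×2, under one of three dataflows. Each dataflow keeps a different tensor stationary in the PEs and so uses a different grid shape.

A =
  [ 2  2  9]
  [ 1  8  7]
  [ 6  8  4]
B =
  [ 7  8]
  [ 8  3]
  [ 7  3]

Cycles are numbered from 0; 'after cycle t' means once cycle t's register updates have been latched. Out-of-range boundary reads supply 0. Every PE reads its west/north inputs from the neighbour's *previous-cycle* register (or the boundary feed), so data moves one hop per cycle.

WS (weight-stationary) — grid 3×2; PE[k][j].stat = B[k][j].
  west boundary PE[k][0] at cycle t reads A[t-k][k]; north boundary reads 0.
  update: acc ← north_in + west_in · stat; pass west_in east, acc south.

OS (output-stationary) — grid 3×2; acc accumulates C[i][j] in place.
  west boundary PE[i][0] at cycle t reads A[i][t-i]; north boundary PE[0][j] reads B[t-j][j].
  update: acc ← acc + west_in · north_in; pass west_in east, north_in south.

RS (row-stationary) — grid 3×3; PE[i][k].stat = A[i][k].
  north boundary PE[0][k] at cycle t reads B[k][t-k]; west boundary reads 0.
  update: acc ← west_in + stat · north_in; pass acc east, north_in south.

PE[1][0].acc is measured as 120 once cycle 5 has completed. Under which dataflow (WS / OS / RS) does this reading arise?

dataflow = OS

WS [3×2] PE[1][0] across cycles:
  cycle 0: PE[1][0] → acc 0, east 0, south 0
  cycle 1: PE[1][0] → acc 30, east 2, south 30
  cycle 2: PE[1][0] → acc 71, east 8, south 71
  cycle 3: PE[1][0] → acc 106, east 8, south 106
  cycle 4: PE[1][0] → acc 0, east 0, south 0
  cycle 5: PE[1][0] → acc 0, east 0, south 0
OS [3×2] PE[1][0] across cycles:
  cycle 0: PE[1][0] → acc 0, east 0, south 0
  cycle 1: PE[1][0] → acc 7, east 1, south 7
  cycle 2: PE[1][0] → acc 71, east 8, south 8
  cycle 3: PE[1][0] → acc 120, east 7, south 7
  cycle 4: PE[1][0] → acc 120, east 0, south 0
  cycle 5: PE[1][0] → acc 120, east 0, south 0
RS [3×3] PE[1][0] across cycles:
  cycle 0: PE[1][0] → acc 0, east 0, south 0
  cycle 1: PE[1][0] → acc 7, east 7, south 7
  cycle 2: PE[1][0] → acc 8, east 8, south 8
  cycle 3: PE[1][0] → acc 0, east 0, south 0
  cycle 4: PE[1][0] → acc 0, east 0, south 0
  cycle 5: PE[1][0] → acc 0, east 0, south 0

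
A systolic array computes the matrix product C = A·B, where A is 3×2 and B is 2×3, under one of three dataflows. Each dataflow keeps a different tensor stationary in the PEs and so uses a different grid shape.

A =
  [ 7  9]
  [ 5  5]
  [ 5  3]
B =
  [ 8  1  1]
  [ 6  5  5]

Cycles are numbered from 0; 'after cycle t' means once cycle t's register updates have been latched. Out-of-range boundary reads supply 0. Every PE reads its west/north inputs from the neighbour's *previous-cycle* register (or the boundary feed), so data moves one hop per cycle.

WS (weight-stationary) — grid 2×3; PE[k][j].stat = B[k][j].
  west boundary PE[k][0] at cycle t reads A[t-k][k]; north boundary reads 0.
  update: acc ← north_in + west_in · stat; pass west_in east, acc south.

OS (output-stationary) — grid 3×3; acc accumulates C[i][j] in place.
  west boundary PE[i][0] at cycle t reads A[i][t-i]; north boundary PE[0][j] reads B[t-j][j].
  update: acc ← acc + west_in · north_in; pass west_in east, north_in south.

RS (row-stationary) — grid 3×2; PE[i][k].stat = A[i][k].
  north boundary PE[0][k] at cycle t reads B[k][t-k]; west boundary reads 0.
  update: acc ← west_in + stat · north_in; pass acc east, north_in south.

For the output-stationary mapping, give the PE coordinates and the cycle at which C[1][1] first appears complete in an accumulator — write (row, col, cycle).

(row, col, cycle) = (1, 1, 3)

OS — PE[1][1] is where C[1][1] collects:
  cycle 0: PE[1][1] → acc 0, east 0, south 0
  cycle 1: PE[1][1] → acc 0, east 0, south 0
  cycle 2: PE[1][1] → acc 5, east 5, south 1
  cycle 3: PE[1][1] → acc 30, east 5, south 5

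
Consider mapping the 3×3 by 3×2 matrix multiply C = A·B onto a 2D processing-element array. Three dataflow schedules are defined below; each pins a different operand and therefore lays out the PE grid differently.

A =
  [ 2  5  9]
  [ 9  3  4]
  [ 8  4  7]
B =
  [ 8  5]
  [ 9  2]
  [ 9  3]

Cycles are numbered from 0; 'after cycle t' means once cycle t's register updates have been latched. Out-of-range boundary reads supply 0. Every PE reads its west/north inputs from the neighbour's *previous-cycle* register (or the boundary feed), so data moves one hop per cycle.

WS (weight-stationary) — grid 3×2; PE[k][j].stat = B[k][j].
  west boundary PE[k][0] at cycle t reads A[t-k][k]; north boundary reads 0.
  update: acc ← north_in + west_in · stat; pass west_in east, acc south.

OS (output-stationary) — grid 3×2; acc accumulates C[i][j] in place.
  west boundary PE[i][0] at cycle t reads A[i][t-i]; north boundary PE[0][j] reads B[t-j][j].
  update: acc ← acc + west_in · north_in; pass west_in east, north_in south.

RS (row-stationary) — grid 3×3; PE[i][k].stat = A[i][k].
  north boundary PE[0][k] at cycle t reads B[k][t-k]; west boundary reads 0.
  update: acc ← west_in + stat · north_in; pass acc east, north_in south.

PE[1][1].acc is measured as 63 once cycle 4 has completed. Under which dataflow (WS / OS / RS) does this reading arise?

dataflow = OS

Under WS (3×2), PE[1][1]:
  cycle 0: PE[1][1] → acc 0, east 0, south 0
  cycle 1: PE[1][1] → acc 0, east 0, south 0
  cycle 2: PE[1][1] → acc 20, east 5, south 20
  cycle 3: PE[1][1] → acc 51, east 3, south 51
  cycle 4: PE[1][1] → acc 48, east 4, south 48
Under OS (3×2), PE[1][1]:
  cycle 0: PE[1][1] → acc 0, east 0, south 0
  cycle 1: PE[1][1] → acc 0, east 0, south 0
  cycle 2: PE[1][1] → acc 45, east 9, south 5
  cycle 3: PE[1][1] → acc 51, east 3, south 2
  cycle 4: PE[1][1] → acc 63, east 4, south 3
Under RS (3×3), PE[1][1]:
  cycle 0: PE[1][1] → acc 0, east 0, south 0
  cycle 1: PE[1][1] → acc 0, east 0, south 0
  cycle 2: PE[1][1] → acc 99, east 99, south 9
  cycle 3: PE[1][1] → acc 51, east 51, south 2
  cycle 4: PE[1][1] → acc 0, east 0, south 0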